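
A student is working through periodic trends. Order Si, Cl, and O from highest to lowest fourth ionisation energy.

Consider each +3 ion: Si³⁺ still has 1 valence electron; Cl³⁺ still has 4 valence electrons; O³⁺ still has 3 valence electrons.
All are still removing valence electrons, so compare the +3 ions as you would atoms: IE_4 generally rises across a period (higher Z_eff) and falls down a group (larger shell), subject to the usual subshell exceptions.
Valence configurations: Si³⁺ [Ne]3s¹, Cl³⁺ [Ne]3s²3p², O³⁺ [He]2s²2p¹.
The numbers (kJ/mol): Si 4356, Cl 5159, O 7469.
So the fourth ionization energies run Si < Cl < O.

O > Cl > Si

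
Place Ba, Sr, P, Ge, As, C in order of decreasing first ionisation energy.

C is in period 2, group 14; P is in period 3, group 15; Ge is in period 4, group 14; As is in period 4, group 15; Sr is in period 5, group 2; Ba is in period 6, group 2.
IE₁ increases left→right with effective nuclear charge and decreases top→bottom as the valence shell moves farther out.
Here both period and group differ, so the two effects have to be weighed against each other.
Sr > Ba: they share group 2; the group trend gives Sr the larger value.
Ge > Sr: both effects reinforce here, so Ge is clearly the higher of the two.
As > Ge: both are in period 4; the period trend gives As the larger value.
P > As: P sits above As in group 15, so the down-group effect alone puts P higher.
C > P: the two effects oppose for this pair; the down-group effect wins (1086 vs 1012 kJ/mol).
Tabulated first ionization energy (kJ/mol): C 1086, P 1012, Ge 762, As 947, Sr 550, Ba 503.
So from highest to lowest: C > P > As > Ge > Sr > Ba.

C > P > As > Ge > Sr > Ba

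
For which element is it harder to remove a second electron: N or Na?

Na

Consider each +1 ion: N⁺ still has 4 valence electrons; Na⁺ is the bare [Ne] core.
Core electrons are held far more tightly than valence electrons, so Na tops the IE_2 order.
Tabulated IE_2 (kJ/mol): N 2856, Na 4562.
Hence IE_2: N < Na.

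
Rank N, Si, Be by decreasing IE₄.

Be, N, Si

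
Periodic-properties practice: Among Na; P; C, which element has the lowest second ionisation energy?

P

Consider each +1 ion: Na⁺ is the bare [Ne] core; P⁺ still has 4 valence electrons; C⁺ still has 3 valence electrons.
Pulling an electron out of a noble-gas core costs far more than removing a remaining valence electron, so Na sits at the high end of IE_2.
Valence configurations: P⁺ [Ne]3s²3p², C⁺ [He]2s²2p¹.
The numbers (kJ/mol): Na 4562, P 1907, C 2353.
Overall IE_2 order: P < C < Na.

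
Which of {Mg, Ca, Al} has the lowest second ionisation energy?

After 1 electron has been removed, what remains? Mg⁺ still has 1 valence electron; Ca⁺ still has 1 valence electron; Al⁺ still has 2 valence electrons.
All are still removing valence electrons, so compare the +1 ions as you would atoms: IE_2 generally rises across a period (higher Z_eff) and falls down a group (larger shell), subject to the usual subshell exceptions.
Valence configurations: Mg⁺ [Ne]3s¹, Ca⁺ [Ar]4s¹, Al⁺ [Ne]3s².
Approximate IE_2 values (kJ/mol): Mg 1451, Ca 1145, Al 1817.
Hence IE_2: Ca < Mg < Al.

Ca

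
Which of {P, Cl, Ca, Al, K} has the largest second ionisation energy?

K

The second ionization energy removes an electron from the +1 ion. For each element: P⁺ still has 4 valence electrons; Cl⁺ still has 6 valence electrons; Ca⁺ still has 1 valence electron; Al⁺ still has 2 valence electrons; K⁺ is the bare [Ar] core.
Pulling an electron out of a noble-gas core costs far more than removing a remaining valence electron, so K sits at the high end of IE_2.
Valence configurations: P⁺ [Ne]3s²3p², Cl⁺ [Ne]3s²3p⁴, Ca⁺ [Ar]4s¹, Al⁺ [Ne]3s².
Tabulated IE_2 (kJ/mol): P 1907, Cl 2298, Ca 1145, Al 1817, K 3052.
So the second ionization energies run Ca < Al < P < Cl < K.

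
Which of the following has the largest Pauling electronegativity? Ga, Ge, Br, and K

Br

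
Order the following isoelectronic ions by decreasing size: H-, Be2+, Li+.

All of these have 2 electrons, so size is governed by nuclear charge alone: the more protons, the stronger the pull on the same electron cloud, and the smaller the ion.
Nuclear charges: Be2+ (Z=4), Li+ (Z=3), H- (Z=1).
Largest to smallest: H- > Li+ > Be2+.

H-, Li+, Be2+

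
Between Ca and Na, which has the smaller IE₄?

The fourth ionization energy removes an electron from the +3 ion. For each element: Ca³⁺ is already 1 electron into the core; Na³⁺ is already 2 electrons into the core.
All of these are removing an electron from a noble-gas core or deeper; the smaller core (lower principal quantum number) is held far more tightly, and within a period the higher nuclear charge binds the same core more tightly.
Approximate IE_4 values (kJ/mol): Ca 6491, Na 9543.
Putting it together, IE_4: Ca < Na.

Ca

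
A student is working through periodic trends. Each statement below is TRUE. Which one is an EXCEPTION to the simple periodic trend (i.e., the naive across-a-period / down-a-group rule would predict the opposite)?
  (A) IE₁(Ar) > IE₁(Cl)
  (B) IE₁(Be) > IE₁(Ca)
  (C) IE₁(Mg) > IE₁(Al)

(C)

The general trend: first ionisation energy increases across a period and decreases down a group.
(A) Ar (period 3, group 18) vs Cl (period 3, group 17): the stated order agrees with the simple trend.
(B) Be (period 2, group 2) vs Ca (period 4, group 2): the stated order agrees with the simple trend.
(C) Mg (period 3, group 2) vs Al (period 3, group 13): the stated order contradicts the simple trend.
The exception is (C): Al's single 3p electron is easier to remove than one from Mg's filled 3s².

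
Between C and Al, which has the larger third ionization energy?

IE_3 is the cost of taking one more electron from the +2 cation: C²⁺ still has 2 valence electrons; Al²⁺ still has 1 valence electron.
All are still removing valence electrons, so compare the +2 ions as you would atoms: IE_3 generally rises across a period (higher Z_eff) and falls down a group (larger shell), subject to the usual subshell exceptions.
Valence configurations: C²⁺ [He]2s², Al²⁺ [Ne]3s¹.
Tabulated IE_3 (kJ/mol): C 4620, Al 2745.
Hence IE_3: Al < C.

C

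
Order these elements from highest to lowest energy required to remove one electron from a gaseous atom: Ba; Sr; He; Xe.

He > Xe > Sr > Ba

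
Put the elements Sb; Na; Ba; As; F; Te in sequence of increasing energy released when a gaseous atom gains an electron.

Ba < Na < As < Sb < Te < F

F is in period 2, group 17; Na is in period 3, group 1; As is in period 4, group 15; Sb is in period 5, group 15; Te is in period 5, group 16; Ba is in period 6, group 2.
Electron affinity generally becomes more exothermic across a period toward the halogens and less exothermic down a group.
Neither a single period nor a single group — weigh both effects.
Na > Ba: period and group pull opposite ways; the down-group shift dominates (53 vs 14 kJ/mol).
As > Na: the two effects oppose for this pair; the across-period effect wins (78 vs 53 kJ/mol).
Sb > As: this pair runs against the simple trend — see the exception note.
Te > Sb: both are in period 5; the period trend gives Te the larger value.
F > Te: both effects reinforce here, so F is clearly the higher of the two.
Note the exception: Sb has a higher electron affinity than As, contrary to the simple trend — both are half-filled np³, but the pairing/repulsion penalty for the added electron shrinks as the p orbitals become larger and more diffuse down the group, and for Sb that outweighs the weaker nuclear attraction.
Tabulated electron affinity (kJ/mol): F 328, Na 53, As 78, Sb 103, Te 190, Ba 14.
So from lowest to highest: Ba < Na < As < Sb < Te < F.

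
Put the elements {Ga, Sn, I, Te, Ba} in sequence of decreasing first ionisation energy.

I > Te > Sn > Ga > Ba

Ga is in period 4, group 13; Sn is in period 5, group 14; Te is in period 5, group 16; I is in period 5, group 17; Ba is in period 6, group 2.
First ionization energy rises across a period (greater Z_eff holds electrons more tightly) and falls down a group (valence electrons are farther from the nucleus).
Here both period and group differ, so the two effects have to be weighed against each other.
Ga > Ba: relative to Ba, both the across-period and down-group shifts push Ga's first ionization energy up.
Sn > Ga: period and group pull opposite ways; the across-period shift dominates (709 vs 579 kJ/mol).
Te > Sn: both are in period 5; the period trend gives Te the larger value.
I > Te: I lies to the right of Te in period 5, so the across-period effect alone puts I higher.
Tabulated first ionization energy (kJ/mol): Ga 579, Sn 709, Te 869, I 1008, Ba 503.
So from highest to lowest: I > Te > Sn > Ga > Ba.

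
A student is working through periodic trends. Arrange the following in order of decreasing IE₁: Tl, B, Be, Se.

Be is in period 2, group 2; B is in period 2, group 13; Se is in period 4, group 16; Tl is in period 6, group 13.
Across a period the outer electron is held more tightly (higher IE₁); down a group it sits in a higher shell, more shielded, and comes off more easily.
Here both period and group differ, so the two effects have to be weighed against each other.
B > Tl: they share group 13; the group trend gives B the larger value.
Be > B: this pair runs against the simple trend — see the exception note.
Se > Be: the two effects oppose for this pair; the across-period effect wins (941 vs 900 kJ/mol).
Note the exception: Be has a higher first ionization energy than B, contrary to the simple trend — removing B's lone 2p electron is easier than breaking Be's filled 2s².
Tabulated first ionization energy (kJ/mol): Be 900, B 801, Se 941, Tl 589.
So from highest to lowest: Se > Be > B > Tl.

Se, Be, B, Tl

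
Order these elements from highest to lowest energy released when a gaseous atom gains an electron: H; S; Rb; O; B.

S > O > H > Rb > B

H is in period 1, group 1; B is in period 2, group 13; O is in period 2, group 16; S is in period 3, group 16; Rb is in period 5, group 1.
EA tends to increase across a period and decrease down a group, though the pattern is less regular than for IE or radius.
Here both period and group differ, so the two effects have to be weighed against each other.
Rb > B: this pair runs against the simple trend — see the exception note.
H > Rb: H sits above Rb in group 1, so the down-group effect alone puts H higher.
O > H: the two effects oppose for this pair; the across-period effect wins (141 vs 73 kJ/mol).
S > O: this pair runs against the simple trend — see the exception note.
Note the exception: Rb has a higher electron affinity than B, contrary to the simple trend — B's ns²np¹ configuration gives only a small electron affinity — the sparsely filled np subshell binds an added electron weakly.
Note the exception: S has a higher electron affinity than O, contrary to the simple trend — the compact 2p subshell of O repels the added electron more than S's larger 3p does.
Tabulated electron affinity (kJ/mol): H 73, B 27, O 141, S 200, Rb 47.
So from highest to lowest: S > O > H > Rb > B.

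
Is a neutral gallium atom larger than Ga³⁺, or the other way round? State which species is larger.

Forming Ga³⁺ removes 3 electrons from Ga. Fewer electrons for the same nuclear charge means less shielding and a higher Z_eff on the remaining electrons, and for main-group metals the entire outer shell is lost.
A cation is smaller than its parent atom: Ga³⁺ < Ga.

Ga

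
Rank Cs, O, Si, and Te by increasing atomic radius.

O, Si, Te, Cs

O is in period 2, group 16; Si is in period 3, group 14; Te is in period 5, group 16; Cs is in period 6, group 1.
Moving right in a period, electrons are added to the same shell under a stronger nuclear pull, so atoms get smaller; moving down, a new shell is opened and atoms get larger.
Neither a single period nor a single group — weigh both effects.
Si > O: relative to O, both the across-period and down-group shifts push Si's atomic radius up.
Te > Si: the two effects oppose for this pair; the down-group effect wins (136 vs 116 pm).
Cs > Te: both effects reinforce here, so Cs is clearly the larger of the two.
Tabulated atomic radius (pm): O 63, Si 116, Te 136, Cs 232.
So from smallest to largest: O < Si < Te < Cs.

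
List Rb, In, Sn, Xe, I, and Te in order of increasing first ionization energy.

Rb is in period 5, group 1; In is in period 5, group 13; Sn is in period 5, group 14; Te is in period 5, group 16; I is in period 5, group 17; Xe is in period 5, group 18.
First ionization energy rises across a period (greater Z_eff holds electrons more tightly) and falls down a group (valence electrons are farther from the nucleus).
All lie in period 5, so first ionization energy increases left to right.
So from lowest to highest: Rb < In < Sn < Te < I < Xe.

Rb < In < Sn < Te < I < Xe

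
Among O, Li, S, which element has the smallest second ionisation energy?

The second ionization energy removes an electron from the +1 ion. For each element: O⁺ still has 5 valence electrons; Li⁺ is the bare [He] core; S⁺ still has 5 valence electrons.
Breaking into a closed-shell core is much more expensive than removing a leftover valence electron — Li has the largest IE_2 here.
Valence configurations: O⁺ [He]2s²2p³, S⁺ [Ne]3s²3p³.
The numbers (kJ/mol): O 3388, Li 7298, S 2252.
Hence IE_2: S < O < Li.

S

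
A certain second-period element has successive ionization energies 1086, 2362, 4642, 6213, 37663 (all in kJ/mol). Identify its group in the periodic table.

Look for the largest jump between consecutive ionization energies: IE5/IE4 ≈ 6.1, far larger than any earlier ratio.
That jump marks the point where a core electron is being removed. So the atom has 4 valence electrons.
A main-group element with 4 valence electrons is in group 14.

Group 14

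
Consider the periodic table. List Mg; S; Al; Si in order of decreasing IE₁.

Removing the outermost electron gets harder across a period and easier down a group.
All lie in period 3; the across-period trend (first ionization energy increases left to right) applies, with the exception below.
Note the exception: Mg has a higher first ionization energy than Al, contrary to the simple trend — Al's single 3p electron is easier to remove than one from Mg's filled 3s².
Tabulated first ionization energy (kJ/mol): Mg 738, Al 578, Si 786, S 1000.
So from highest to lowest: S > Si > Mg > Al.

S > Si > Mg > Al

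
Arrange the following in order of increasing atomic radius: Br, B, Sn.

Across a period the added protons contract the valence shell; down a group each new principal shell makes the atom larger.
Here both period and group differ, so the two effects have to be weighed against each other.
Br > B: period and group pull opposite ways; the down-group shift dominates (114 vs 85 pm).
Sn > Br: both effects reinforce here, so Sn is clearly the larger of the two.
Tabulated atomic radius (pm): B 85, Br 114, Sn 140.
So from smallest to largest: B < Br < Sn.

B < Br < Sn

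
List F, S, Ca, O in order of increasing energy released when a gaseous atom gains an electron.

Ca < O < S < F

Electron affinity generally becomes more exothermic across a period toward the halogens and less exothermic down a group.
These span different periods and groups, so the two trends combine.
O > Ca: relative to Ca, both the across-period and down-group shifts push O's electron affinity up.
S > O: this pair runs against the simple trend — see the exception note.
F > S: both effects reinforce here, so F is clearly the higher of the two.
Note the exception: S has a higher electron affinity than O, contrary to the simple trend — the compact 2p subshell of O repels the added electron more than S's larger 3p does.
For reference (kJ/mol): O 141, F 328, S 200, Ca 2.
So from lowest to highest: Ca < O < S < F.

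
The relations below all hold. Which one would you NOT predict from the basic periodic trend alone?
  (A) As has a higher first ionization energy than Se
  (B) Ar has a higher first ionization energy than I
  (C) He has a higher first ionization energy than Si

(A)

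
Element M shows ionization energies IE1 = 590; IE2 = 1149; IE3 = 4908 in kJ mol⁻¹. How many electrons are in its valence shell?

2

Look for the largest jump between consecutive ionization energies: IE3/IE2 ≈ 4.3, far larger than any earlier ratio.
That jump marks the point where a core electron is being removed. So the atom has 2 valence electrons.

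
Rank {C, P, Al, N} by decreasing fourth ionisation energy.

IE_4 is the cost of taking one more electron from the +3 cation: C³⁺ still has 1 valence electron; P³⁺ still has 2 valence electrons; Al³⁺ is the bare [Ne] core; N³⁺ still has 2 valence electrons.
Breaking into a closed-shell core is much more expensive than removing a leftover valence electron — Al has the largest IE_4 here.
Valence configurations: C³⁺ [He]2s¹, P³⁺ [Ne]3s², N³⁺ [He]2s².
The numbers (kJ/mol): C 6223, P 4964, Al 11577, N 7475.
Overall IE_4 order: P < C < N < Al.

Al > N > C > P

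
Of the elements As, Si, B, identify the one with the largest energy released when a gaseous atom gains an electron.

Si

B is in period 2, group 13; Si is in period 3, group 14; As is in period 4, group 15.
Electron affinity generally becomes more exothermic across a period toward the halogens and less exothermic down a group.
A diagonal step moves right (one effect) and down (the opposite effect) at once.
As > B: period and group pull opposite ways; the across-period shift dominates (78 vs 27 kJ/mol).
Si > As: period and group pull opposite ways; the down-group shift dominates (134 vs 78 kJ/mol).
Approximate values (kJ/mol): B 27, Si 134, As 78.
The largest energy released when a gaseous atom gains an electron among these belongs to Si.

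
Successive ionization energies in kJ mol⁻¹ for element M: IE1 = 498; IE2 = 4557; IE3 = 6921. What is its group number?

Look for the largest jump between consecutive ionization energies: IE2/IE1 ≈ 9.2, far larger than any earlier ratio.
That jump marks the point where a core electron is being removed. So the atom has 1 valence electron.
A main-group element with 1 valence electron is in group 1.

Group 1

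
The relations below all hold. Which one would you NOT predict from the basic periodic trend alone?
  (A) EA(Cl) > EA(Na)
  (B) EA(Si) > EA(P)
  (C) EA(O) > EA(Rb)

The general trend: electron affinity increases across a period and decreases down a group.
(A) Cl (period 3, group 17) vs Na (period 3, group 1): the stated order agrees with the simple trend.
(B) Si (period 3, group 14) vs P (period 3, group 15): the stated order contradicts the simple trend.
(C) O (period 2, group 16) vs Rb (period 5, group 1): the stated order agrees with the simple trend.
The exception is (B): adding an electron to P's half-filled 3p³ is unfavourable, so Si (3p²) has the more exothermic EA.

(B)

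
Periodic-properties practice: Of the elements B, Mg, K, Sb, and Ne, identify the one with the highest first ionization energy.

IE₁ increases left→right with effective nuclear charge and decreases top→bottom as the valence shell moves farther out.
Here both period and group differ, so the two effects have to be weighed against each other.
Mg > K: both effects reinforce here, so Mg is clearly the higher of the two.
B > Mg: both effects reinforce here, so B is clearly the higher of the two.
Sb > B: period and group pull opposite ways; the across-period shift dominates (831 vs 801 kJ/mol).
Ne > Sb: both effects reinforce here, so Ne is clearly the higher of the two.
Tabulated first ionization energy (kJ/mol): B 801, Ne 2081, Mg 738, K 419, Sb 831.
The highest first ionization energy among these belongs to Ne.

Ne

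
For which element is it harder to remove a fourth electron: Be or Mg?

The fourth ionization energy removes an electron from the +3 ion. For each element: Be³⁺ is already 1 electron into the core; Mg³⁺ is already 1 electron into the core.
All of these are removing an electron from a noble-gas core or deeper; the smaller core (lower principal quantum number) is held far more tightly, and within a period the higher nuclear charge binds the same core more tightly.
The numbers (kJ/mol): Be 21007, Mg 10543.
Putting it together, IE_4: Mg < Be.

Be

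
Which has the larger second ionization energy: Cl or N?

N

IE_2 is the cost of taking one more electron from the +1 cation: Cl⁺ still has 6 valence electrons; N⁺ still has 4 valence electrons.
All are still removing valence electrons, so compare the +1 ions as you would atoms: IE_2 generally rises across a period (higher Z_eff) and falls down a group (larger shell), subject to the usual subshell exceptions.
Valence configurations: Cl⁺ [Ne]3s²3p⁴, N⁺ [He]2s²2p².
Tabulated IE_2 (kJ/mol): Cl 2298, N 2856.
Putting it together, IE_2: Cl < N.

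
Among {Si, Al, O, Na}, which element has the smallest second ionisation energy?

After 1 electron has been removed, what remains? Si⁺ still has 3 valence electrons; Al⁺ still has 2 valence electrons; O⁺ still has 5 valence electrons; Na⁺ is the bare [Ne] core.
Breaking into a closed-shell core is much more expensive than removing a leftover valence electron — Na has the largest IE_2 here.
Valence configurations: Si⁺ [Ne]3s²3p¹, Al⁺ [Ne]3s², O⁺ [He]2s²2p³.
Si⁺ loses a lone 3p electron whereas Al⁺ must break into a filled 3s² pair, so IE_2(Al) > IE_2(Si) even though Si has the higher nuclear charge.
Approximate IE_2 values (kJ/mol): Si 1577, Al 1817, O 3388, Na 4562.
Putting it together, IE_2: Si < Al < O < Na.

Si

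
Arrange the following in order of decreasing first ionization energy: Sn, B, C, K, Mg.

B is in period 2, group 13; C is in period 2, group 14; Mg is in period 3, group 2; K is in period 4, group 1; Sn is in period 5, group 14.
Removing the outermost electron gets harder across a period and easier down a group.
These span different periods and groups, so the two trends combine.
Sn > K: period and group pull opposite ways; the across-period shift dominates (709 vs 419 kJ/mol).
Mg > Sn: the two effects oppose for this pair; the down-group effect wins (738 vs 709 kJ/mol).
B > Mg: relative to Mg, both the across-period and down-group shifts push B's first ionization energy up.
C > B: C lies to the right of B in period 2, so the across-period effect alone puts C higher.
Tabulated first ionization energy (kJ/mol): B 801, C 1086, Mg 738, K 419, Sn 709.
So from highest to lowest: C > B > Mg > Sn > K.

C > B > Mg > Sn > K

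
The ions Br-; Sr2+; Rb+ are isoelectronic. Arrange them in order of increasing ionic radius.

Sr2+ < Rb+ < Br-

All of these have 36 electrons, so size is governed by nuclear charge alone: the more protons, the stronger the pull on the same electron cloud, and the smaller the ion.
Nuclear charges: Sr2+ (Z=38), Rb+ (Z=37), Br- (Z=35).
Smallest to largest: Sr2+ < Rb+ < Br-.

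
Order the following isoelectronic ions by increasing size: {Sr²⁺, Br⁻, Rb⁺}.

All of these have 36 electrons, so size is governed by nuclear charge alone: the more protons, the stronger the pull on the same electron cloud, and the smaller the ion.
Nuclear charges: Sr²⁺ (Z=38), Rb⁺ (Z=37), Br⁻ (Z=35).
Smallest to largest: Sr²⁺ < Rb⁺ < Br⁻.

Sr²⁺ < Rb⁺ < Br⁻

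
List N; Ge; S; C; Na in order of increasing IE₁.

C is in period 2, group 14; N is in period 2, group 15; Na is in period 3, group 1; S is in period 3, group 16; Ge is in period 4, group 14.
Removing the outermost electron gets harder across a period and easier down a group.
Here both period and group differ, so the two effects have to be weighed against each other.
Ge > Na: period and group pull opposite ways; the across-period shift dominates (762 vs 496 kJ/mol).
S > Ge: relative to Ge, both the across-period and down-group shifts push S's first ionization energy up.
C > S: the two effects oppose for this pair; the down-group effect wins (1086 vs 1000 kJ/mol).
N > C: both are in period 2; the period trend gives N the larger value.
For reference (kJ/mol): C 1086, N 1402, Na 496, S 1000, Ge 762.
So from lowest to highest: Na < Ge < S < C < N.

Na, Ge, S, C, N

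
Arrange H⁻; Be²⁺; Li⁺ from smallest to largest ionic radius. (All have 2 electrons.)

All of these have 2 electrons, so size is governed by nuclear charge alone: the more protons, the stronger the pull on the same electron cloud, and the smaller the ion.
Nuclear charges: Be²⁺ (Z=4), Li⁺ (Z=3), H⁻ (Z=1).
Smallest to largest: Be²⁺ < Li⁺ < H⁻.

Be²⁺ < Li⁺ < H⁻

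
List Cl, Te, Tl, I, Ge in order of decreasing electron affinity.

Cl > I > Te > Ge > Tl

Cl is in period 3, group 17; Ge is in period 4, group 14; Te is in period 5, group 16; I is in period 5, group 17; Tl is in period 6, group 13.
Atoms with high Z_eff and room in the valence shell (especially the halogens) have the most exothermic electron affinities.
These span different periods and groups, so the two trends combine.
Ge > Tl: both effects reinforce here, so Ge is clearly the higher of the two.
Te > Ge: period and group pull opposite ways; the across-period shift dominates (190 vs 119 kJ/mol).
I > Te: both are in period 5; the period trend gives I the larger value.
Cl > I: they share group 17; the group trend gives Cl the larger value.
Approximate values (kJ/mol): Cl 349, Ge 119, Te 190, I 295, Tl 19.
So from highest to lowest: Cl > I > Te > Ge > Tl.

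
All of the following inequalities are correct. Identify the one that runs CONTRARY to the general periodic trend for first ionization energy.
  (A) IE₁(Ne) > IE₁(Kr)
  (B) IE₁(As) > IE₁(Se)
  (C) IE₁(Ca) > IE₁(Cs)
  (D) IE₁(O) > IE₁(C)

(B)

The general trend: first ionization energy increases across a period and decreases down a group.
(A) Ne (period 2, group 18) vs Kr (period 4, group 18): the stated order agrees with the simple trend.
(B) As (period 4, group 15) vs Se (period 4, group 16): the stated order contradicts the simple trend.
(C) Ca (period 4, group 2) vs Cs (period 6, group 1): the stated order agrees with the simple trend.
(D) O (period 2, group 16) vs C (period 2, group 14): the stated order agrees with the simple trend.
The exception is (B): Se (4p⁴) ionizes more easily than half-filled As (4p³).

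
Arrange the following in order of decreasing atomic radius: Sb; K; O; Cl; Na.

K > Na > Sb > Cl > O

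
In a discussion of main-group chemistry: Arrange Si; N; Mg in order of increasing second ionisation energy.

Mg < Si < N

Consider each +1 ion: Si⁺ still has 3 valence electrons; N⁺ still has 4 valence electrons; Mg⁺ still has 1 valence electron.
All are still removing valence electrons, so compare the +1 ions as you would atoms: IE_2 generally rises across a period (higher Z_eff) and falls down a group (larger shell), subject to the usual subshell exceptions.
Valence configurations: Si⁺ [Ne]3s²3p¹, N⁺ [He]2s²2p², Mg⁺ [Ne]3s¹.
Tabulated IE_2 (kJ/mol): Si 1577, N 2856, Mg 1451.
Hence IE_2: Mg < Si < N.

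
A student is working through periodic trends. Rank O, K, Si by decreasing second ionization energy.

O > K > Si

IE_2 is the cost of taking one more electron from the +1 cation: O⁺ still has 5 valence electrons; K⁺ is the bare [Ar] core; Si⁺ still has 3 valence electrons.
Usually core removal costs more than valence removal, but here the competition is close: a tightly held n=2 valence electron can cost more to remove than an n=3 core electron, so the actual values have to decide it.
Valence configurations: O⁺ [He]2s²2p³, Si⁺ [Ne]3s²3p¹.
The numbers (kJ/mol): O 3388, K 3052, Si 1577.
So the second ionization energies run Si < K < O.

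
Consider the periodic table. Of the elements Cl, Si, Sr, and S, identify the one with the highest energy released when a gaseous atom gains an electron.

Si is in period 3, group 14; S is in period 3, group 16; Cl is in period 3, group 17; Sr is in period 5, group 2.
Atoms with high Z_eff and room in the valence shell (especially the halogens) have the most exothermic electron affinities.
These span different periods and groups, so the two trends combine.
Si > Sr: both effects reinforce here, so Si is clearly the higher of the two.
S > Si: both are in period 3; the period trend gives S the larger value.
Cl > S: both are in period 3; the period trend gives Cl the larger value.
Tabulated electron affinity (kJ/mol): Si 134, S 200, Cl 349, Sr 5.
The highest energy released when a gaseous atom gains an electron among these belongs to Cl.

Cl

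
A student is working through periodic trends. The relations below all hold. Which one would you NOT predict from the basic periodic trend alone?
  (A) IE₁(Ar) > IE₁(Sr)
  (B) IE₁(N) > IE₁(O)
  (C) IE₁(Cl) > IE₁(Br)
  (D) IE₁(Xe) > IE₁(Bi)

The general trend: IE₁ increases across a period and decreases down a group.
(A) Ar (period 3, group 18) vs Sr (period 5, group 2): the stated order agrees with the simple trend.
(B) N (period 2, group 15) vs O (period 2, group 16): the stated order contradicts the simple trend.
(C) Cl (period 3, group 17) vs Br (period 4, group 17): the stated order agrees with the simple trend.
(D) Xe (period 5, group 18) vs Bi (period 6, group 15): the stated order agrees with the simple trend.
The exception is (B): pairing an electron in O's 2p⁴ costs repulsion energy, so O ionizes more easily than half-filled N (2p³).

(B)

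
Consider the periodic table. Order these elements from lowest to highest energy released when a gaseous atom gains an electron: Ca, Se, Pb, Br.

Ca < Pb < Se < Br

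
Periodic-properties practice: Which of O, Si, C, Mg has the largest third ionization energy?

Mg

The third ionization energy removes an electron from the +2 ion. For each element: O²⁺ still has 4 valence electrons; Si²⁺ still has 2 valence electrons; C²⁺ still has 2 valence electrons; Mg²⁺ is the bare [Ne] core.
Breaking into a closed-shell core is much more expensive than removing a leftover valence electron — Mg has the largest IE_3 here.
Valence configurations: O²⁺ [He]2s²2p², Si²⁺ [Ne]3s², C²⁺ [He]2s².
Tabulated IE_3 (kJ/mol): O 5300, Si 3232, C 4620, Mg 7733.
Hence IE_3: Si < C < O < Mg.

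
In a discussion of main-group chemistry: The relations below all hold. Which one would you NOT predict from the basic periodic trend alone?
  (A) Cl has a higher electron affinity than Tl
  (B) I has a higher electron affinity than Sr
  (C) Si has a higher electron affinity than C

(C)

The general trend: electron affinity increases across a period and decreases down a group.
(A) Cl (period 3, group 17) vs Tl (period 6, group 13): the stated order agrees with the simple trend.
(B) I (period 5, group 17) vs Sr (period 5, group 2): the stated order agrees with the simple trend.
(C) Si (period 3, group 14) vs C (period 2, group 14): the stated order contradicts the simple trend.
The exception is (C): Si's larger, more diffuse 3p orbitals accept an added electron slightly more readily than C's compact 2p.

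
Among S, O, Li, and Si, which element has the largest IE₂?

Li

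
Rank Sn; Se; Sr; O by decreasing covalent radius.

O is in period 2, group 16; Se is in period 4, group 16; Sr is in period 5, group 2; Sn is in period 5, group 14.
Atomic radius shrinks across a period as nuclear charge pulls the same shell inward, and grows down a group as new shells are added.
Here both period and group differ, so the two effects have to be weighed against each other.
Se > O: Se sits below O in group 16, so the down-group effect alone puts Se larger.
Sn > Se: both effects reinforce here, so Sn is clearly the larger of the two.
Sr > Sn: Sr lies to the left of Sn in period 5, so the across-period effect alone puts Sr larger.
Approximate values (pm): O 63, Se 116, Sr 185, Sn 140.
So from largest to smallest: Sr > Sn > Se > O.

Sr > Sn > Se > O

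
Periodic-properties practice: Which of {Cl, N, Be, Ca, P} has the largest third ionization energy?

Be

The third ionization energy removes an electron from the +2 ion. For each element: Cl²⁺ still has 5 valence electrons; N²⁺ still has 3 valence electrons; Be²⁺ is the bare [He] core; Ca²⁺ is the bare [Ar] core; P²⁺ still has 3 valence electrons.
Core electrons are held far more tightly than valence electrons, so Ca and Be top the IE_3 order.
Valence configurations: Cl²⁺ [Ne]3s²3p³, N²⁺ [He]2s²2p¹, P²⁺ [Ne]3s²3p¹.
Tabulated IE_3 (kJ/mol): Cl 3822, N 4578, Be 14849, Ca 4912, P 2914.
Hence IE_3: P < Cl < N < Ca < Be.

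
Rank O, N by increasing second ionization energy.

N < O

IE_2 is the cost of taking one more electron from the +1 cation: O⁺ still has 5 valence electrons; N⁺ still has 4 valence electrons.
All are still removing valence electrons, so compare the +1 ions as you would atoms: IE_2 generally rises across a period (higher Z_eff) and falls down a group (larger shell), subject to the usual subshell exceptions.
Valence configurations: O⁺ [He]2s²2p³, N⁺ [He]2s²2p².
The numbers (kJ/mol): O 3388, N 2856.
Putting it together, IE_2: N < O.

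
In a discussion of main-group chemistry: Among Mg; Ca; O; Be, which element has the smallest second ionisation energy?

Ca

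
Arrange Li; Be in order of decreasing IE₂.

Li > Be

After 1 electron has been removed, what remains? Li⁺ is the bare [He] core; Be⁺ still has 1 valence electron.
Core electrons are held far more tightly than valence electrons, so Li tops the IE_2 order.
Approximate IE_2 values (kJ/mol): Li 7298, Be 1757.
Hence IE_2: Be < Li.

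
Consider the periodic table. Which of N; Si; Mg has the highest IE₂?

IE_2 is the cost of taking one more electron from the +1 cation: N⁺ still has 4 valence electrons; Si⁺ still has 3 valence electrons; Mg⁺ still has 1 valence electron.
All are still removing valence electrons, so compare the +1 ions as you would atoms: IE_2 generally rises across a period (higher Z_eff) and falls down a group (larger shell), subject to the usual subshell exceptions.
Valence configurations: N⁺ [He]2s²2p², Si⁺ [Ne]3s²3p¹, Mg⁺ [Ne]3s¹.
The numbers (kJ/mol): N 2856, Si 1577, Mg 1451.
Overall IE_2 order: Mg < Si < N.

N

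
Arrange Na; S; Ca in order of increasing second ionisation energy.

After 1 electron has been removed, what remains? Na⁺ is the bare [Ne] core; S⁺ still has 5 valence electrons; Ca⁺ still has 1 valence electron.
Breaking into a closed-shell core is much more expensive than removing a leftover valence electron — Na has the largest IE_2 here.
Valence configurations: S⁺ [Ne]3s²3p³, Ca⁺ [Ar]4s¹.
Approximate IE_2 values (kJ/mol): Na 4562, S 2252, Ca 1145.
Hence IE_2: Ca < S < Na.

Ca < S < Na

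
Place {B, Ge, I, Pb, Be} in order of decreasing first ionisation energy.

I, Be, B, Ge, Pb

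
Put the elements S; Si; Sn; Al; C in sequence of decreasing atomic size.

C is in period 2, group 14; Al is in period 3, group 13; Si is in period 3, group 14; S is in period 3, group 16; Sn is in period 5, group 14.
Atomic radius shrinks across a period as nuclear charge pulls the same shell inward, and grows down a group as new shells are added.
Here both period and group differ, so the two effects have to be weighed against each other.
S > C: the two effects oppose for this pair; the down-group effect wins (103 vs 75 pm).
Si > S: both are in period 3; the period trend gives Si the larger value.
Al > Si: Al lies to the left of Si in period 3, so the across-period effect alone puts Al larger.
Sn > Al: the two effects oppose for this pair; the down-group effect wins (140 vs 126 pm).
For reference (pm): C 75, Al 126, Si 116, S 103, Sn 140.
So from largest to smallest: Sn > Al > Si > S > C.

Sn > Al > Si > S > C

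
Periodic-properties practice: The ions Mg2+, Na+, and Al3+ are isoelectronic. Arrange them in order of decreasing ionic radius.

Na+ > Mg2+ > Al3+

All of these have 10 electrons, so size is governed by nuclear charge alone: the more protons, the stronger the pull on the same electron cloud, and the smaller the ion.
Nuclear charges: Al3+ (Z=13), Mg2+ (Z=12), Na+ (Z=11).
Largest to smallest: Na+ > Mg2+ > Al3+.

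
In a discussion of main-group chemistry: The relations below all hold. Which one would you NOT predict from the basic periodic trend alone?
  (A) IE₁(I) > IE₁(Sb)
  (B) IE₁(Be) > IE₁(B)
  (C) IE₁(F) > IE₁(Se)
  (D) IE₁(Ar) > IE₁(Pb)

The general trend: first ionization energy increases across a period and decreases down a group.
(A) I (period 5, group 17) vs Sb (period 5, group 15): the stated order agrees with the simple trend.
(B) Be (period 2, group 2) vs B (period 2, group 13): the stated order contradicts the simple trend.
(C) F (period 2, group 17) vs Se (period 4, group 16): the stated order agrees with the simple trend.
(D) Ar (period 3, group 18) vs Pb (period 6, group 14): the stated order agrees with the simple trend.
The exception is (B): removing B's lone 2p electron is easier than breaking Be's filled 2s².

(B)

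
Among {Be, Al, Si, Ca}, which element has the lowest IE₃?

Al

Consider each +2 ion: Be²⁺ is the bare [He] core; Al²⁺ still has 1 valence electron; Si²⁺ still has 2 valence electrons; Ca²⁺ is the bare [Ar] core.
Core electrons are held far more tightly than valence electrons, so Ca and Be top the IE_3 order.
Valence configurations: Al²⁺ [Ne]3s¹, Si²⁺ [Ne]3s².
Tabulated IE_3 (kJ/mol): Be 14849, Al 2745, Si 3232, Ca 4912.
Putting it together, IE_3: Al < Si < Ca < Be.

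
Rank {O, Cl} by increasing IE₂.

Consider each +1 ion: O⁺ still has 5 valence electrons; Cl⁺ still has 6 valence electrons.
All are still removing valence electrons, so compare the +1 ions as you would atoms: IE_2 generally rises across a period (higher Z_eff) and falls down a group (larger shell), subject to the usual subshell exceptions.
Valence configurations: O⁺ [He]2s²2p³, Cl⁺ [Ne]3s²3p⁴.
Tabulated IE_2 (kJ/mol): O 3388, Cl 2298.
Overall IE_2 order: Cl < O.

Cl < O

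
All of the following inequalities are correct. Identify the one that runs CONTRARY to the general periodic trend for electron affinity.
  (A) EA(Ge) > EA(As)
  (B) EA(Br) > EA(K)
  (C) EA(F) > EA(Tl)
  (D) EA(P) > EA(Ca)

The general trend: electron affinity increases across a period and decreases down a group.
(A) Ge (period 4, group 14) vs As (period 4, group 15): the stated order contradicts the simple trend.
(B) Br (period 4, group 17) vs K (period 4, group 1): the stated order agrees with the simple trend.
(C) F (period 2, group 17) vs Tl (period 6, group 13): the stated order agrees with the simple trend.
(D) P (period 3, group 15) vs Ca (period 4, group 2): the stated order agrees with the simple trend.
The exception is (A): adding an electron to As's half-filled 4p³ is unfavourable, so Ge (4p²) has the more exothermic EA.

(A)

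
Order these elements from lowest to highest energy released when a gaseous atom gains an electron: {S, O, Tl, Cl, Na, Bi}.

Tl, Na, Bi, O, S, Cl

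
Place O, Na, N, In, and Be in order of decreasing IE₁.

Be is in period 2, group 2; N is in period 2, group 15; O is in period 2, group 16; Na is in period 3, group 1; In is in period 5, group 13.
Across a period the outer electron is held more tightly (higher IE₁); down a group it sits in a higher shell, more shielded, and comes off more easily.
These span different periods and groups, so the two trends combine.
In > Na: period and group pull opposite ways; the across-period shift dominates (558 vs 496 kJ/mol).
Be > In: period and group pull opposite ways; the down-group shift dominates (900 vs 558 kJ/mol).
O > Be: O lies to the right of Be in period 2, so the across-period effect alone puts O higher.
N > O: this pair runs against the simple trend — see the exception note.
Note the exception: N has a higher first ionization energy than O, contrary to the simple trend — pairing an electron in O's 2p⁴ costs repulsion energy, so O ionizes more easily than half-filled N (2p³).
Tabulated first ionization energy (kJ/mol): Be 900, N 1402, O 1314, Na 496, In 558.
So from highest to lowest: N > O > Be > In > Na.

N, O, Be, In, Na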